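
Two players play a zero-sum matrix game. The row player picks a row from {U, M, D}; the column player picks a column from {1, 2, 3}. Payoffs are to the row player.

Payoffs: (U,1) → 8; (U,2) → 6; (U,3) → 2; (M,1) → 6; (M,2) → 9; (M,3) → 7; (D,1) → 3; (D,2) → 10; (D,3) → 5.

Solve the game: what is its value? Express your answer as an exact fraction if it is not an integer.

44/7

Row minima: U → 2, M → 6, D → 3; maximin = 6.
Column maxima: 1 → 8, 2 → 10, 3 → 7; minimax = 7.
6 ≠ 7, so there is no saddle point; optimal play is mixed.
2 is strictly dominated by 3 (it gives the row player strictly more in every row), so the column player never plays it.
With 2 eliminated, D is strictly dominated by M (M gives the row player strictly more in every remaining column), so the row player never plays it.
On the remaining 2×2 (U, M vs 1, 3):
Let the row player play U with probability p. Expected payoff against 1: 8p + 6(1−p) = 2p + 6; against 3: 2p + 7(1−p) = −5p + 7.
Setting these equal: 2p + 6 = −5p + 7 ⇒ 7p = 1 ⇒ p = 1/7, and the value is (2)·(1/7) + 6 = 44/7.
For the column player: with q = P(1), equating U's and M's payoffs gives 6q + 2 = −q + 7 ⇒ q = 5/7.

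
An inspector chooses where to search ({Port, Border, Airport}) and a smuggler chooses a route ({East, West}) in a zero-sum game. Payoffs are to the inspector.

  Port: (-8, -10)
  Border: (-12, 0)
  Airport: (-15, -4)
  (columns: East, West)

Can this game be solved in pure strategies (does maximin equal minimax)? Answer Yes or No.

No

Row minima: Port → -10, Border → -12, Airport → -15; maximin = -10.
Column maxima: East → -8, West → 0; minimax = -8.
-10 ≠ -8, so no pure-strategy equilibrium exists.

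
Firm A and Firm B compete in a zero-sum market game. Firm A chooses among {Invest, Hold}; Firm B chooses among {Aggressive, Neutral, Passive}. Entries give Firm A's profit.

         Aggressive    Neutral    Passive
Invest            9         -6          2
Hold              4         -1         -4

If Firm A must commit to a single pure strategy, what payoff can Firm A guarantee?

Row minima: Invest → -6, Hold → -4.
The best of these is -4.

-4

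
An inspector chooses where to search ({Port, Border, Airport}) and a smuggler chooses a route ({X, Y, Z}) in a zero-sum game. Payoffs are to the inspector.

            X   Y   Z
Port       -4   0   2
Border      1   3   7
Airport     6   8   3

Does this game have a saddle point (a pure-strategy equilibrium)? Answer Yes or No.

No

Row minima: Port → -4, Border → 1, Airport → 3; maximin = 3.
Column maxima: X → 6, Y → 8, Z → 7; minimax = 6.
3 ≠ 6, so no pure-strategy equilibrium exists.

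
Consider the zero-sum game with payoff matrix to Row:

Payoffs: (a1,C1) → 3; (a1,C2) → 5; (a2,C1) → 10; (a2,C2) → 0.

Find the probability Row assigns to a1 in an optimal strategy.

5/6

Row minima: a1 → 3, a2 → 0; maximin = 3.
Column maxima: C1 → 10, C2 → 5; minimax = 5.
3 ≠ 5, so there is no saddle point; optimal play is mixed.
Let Row play a1 with probability p. Expected payoff against C1: 3p + 10(1−p) = −7p + 10; against C2: 5p + 0(1−p) = 5p.
Setting these equal: −7p + 10 = 5p ⇒ −12p = -10 ⇒ p = 5/6, and the value is (-7)·(5/6) + 10 = 25/6.
For Column: with q = P(C1), equating a1's and a2's payoffs gives −2q + 5 = 10q ⇒ q = 5/12.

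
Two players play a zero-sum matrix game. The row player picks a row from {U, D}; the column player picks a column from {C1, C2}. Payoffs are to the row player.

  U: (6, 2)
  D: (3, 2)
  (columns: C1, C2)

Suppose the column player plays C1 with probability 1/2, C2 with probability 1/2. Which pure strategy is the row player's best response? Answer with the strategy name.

U

Expected payoff of U: (1/2)·6 + (1/2)·2 = 4.
Expected payoff of D: (1/2)·3 + (1/2)·2 = 5/2.
The largest is 4, so the row player's best response is U.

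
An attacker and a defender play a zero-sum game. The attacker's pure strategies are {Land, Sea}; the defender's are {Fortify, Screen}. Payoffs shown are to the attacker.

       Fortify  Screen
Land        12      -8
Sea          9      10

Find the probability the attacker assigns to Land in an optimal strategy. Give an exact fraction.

Row minima: Land → -8, Sea → 9; maximin = 9.
Column maxima: Fortify → 12, Screen → 10; minimax = 10.
9 ≠ 10, so there is no saddle point; optimal play is mixed.
Let the attacker play Land with probability p. Expected payoff against Fortify: 12p + 9(1−p) = 3p + 9; against Screen: (-8)p + 10(1−p) = −18p + 10.
Setting these equal: 3p + 9 = −18p + 10 ⇒ 21p = 1 ⇒ p = 1/21, and the value is (3)·(1/21) + 9 = 64/7.
For the defender: with q = P(Fortify), equating Land's and Sea's payoffs gives 20q − 8 = −q + 10 ⇒ q = 6/7.

1/21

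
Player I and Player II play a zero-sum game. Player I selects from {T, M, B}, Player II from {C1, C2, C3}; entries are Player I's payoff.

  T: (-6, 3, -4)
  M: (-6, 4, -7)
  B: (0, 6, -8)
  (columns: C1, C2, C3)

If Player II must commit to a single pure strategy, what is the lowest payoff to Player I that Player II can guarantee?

-4

Column maxima: C1 → 0, C2 → 6, C3 → -4.
The smallest of these is -4.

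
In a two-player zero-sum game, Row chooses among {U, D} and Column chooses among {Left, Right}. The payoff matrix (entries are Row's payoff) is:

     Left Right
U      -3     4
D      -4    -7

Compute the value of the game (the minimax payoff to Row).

Row minima: U → -3, D → -7; maximin = -3.
Column maxima: Left → -3, Right → 4; minimax = -3.
Since maximin = minimax = -3, there is a saddle point and the value is -3.

-3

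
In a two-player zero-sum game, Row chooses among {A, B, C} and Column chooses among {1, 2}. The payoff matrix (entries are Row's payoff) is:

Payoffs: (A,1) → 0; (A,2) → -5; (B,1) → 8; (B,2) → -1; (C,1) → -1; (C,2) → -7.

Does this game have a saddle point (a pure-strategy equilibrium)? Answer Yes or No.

Row minima: A → -5, B → -1, C → -7; maximin = -1.
Column maxima: 1 → 8, 2 → -1; minimax = -1.
maximin = minimax = -1, so a saddle point exists.

Yes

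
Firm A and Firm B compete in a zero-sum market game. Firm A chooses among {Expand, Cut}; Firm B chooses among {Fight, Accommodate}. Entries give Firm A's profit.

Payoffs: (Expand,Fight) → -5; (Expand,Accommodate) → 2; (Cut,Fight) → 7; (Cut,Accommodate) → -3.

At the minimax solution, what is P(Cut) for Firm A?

7/17

Row minima: Expand → -5, Cut → -3; maximin = -3.
Column maxima: Fight → 7, Accommodate → 2; minimax = 2.
-3 ≠ 2, so there is no saddle point; optimal play is mixed.
Let Firm A play Expand with probability p. Expected payoff against Fight: (-5)p + 7(1−p) = −12p + 7; against Accommodate: 2p + (-3)(1−p) = 5p − 3.
Setting these equal: −12p + 7 = 5p − 3 ⇒ −17p = -10 ⇒ p = 10/17, and the value is (-12)·(10/17) + 7 = -1/17.
For Firm B: with q = P(Fight), equating Expand's and Cut's payoffs gives −7q + 2 = 10q − 3 ⇒ q = 5/17.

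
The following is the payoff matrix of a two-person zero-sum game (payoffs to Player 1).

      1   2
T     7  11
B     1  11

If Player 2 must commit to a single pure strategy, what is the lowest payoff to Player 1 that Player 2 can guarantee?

Column maxima: 1 → 7, 2 → 11.
The smallest of these is 7.

7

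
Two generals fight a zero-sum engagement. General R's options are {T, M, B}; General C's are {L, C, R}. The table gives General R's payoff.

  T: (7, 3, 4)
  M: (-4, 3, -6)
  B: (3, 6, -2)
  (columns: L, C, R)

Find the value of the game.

10/3

Row minima: T → 3, M → -6, B → -2; maximin = 3.
Column maxima: L → 7, C → 6, R → 4; minimax = 4.
3 ≠ 4, so there is no saddle point; optimal play is mixed.
M is strictly dominated by B, so General R never plays it.
L is strictly dominated by R (it gives General R strictly more in every row), so General C never plays it.
On the remaining 2×2 (T, B vs C, R):
Let General R play T with probability p. Expected payoff against C: 3p + 6(1−p) = −3p + 6; against R: 4p + (-2)(1−p) = 6p − 2.
Setting these equal: −3p + 6 = 6p − 2 ⇒ −9p = -8 ⇒ p = 8/9, and the value is (-3)·(8/9) + 6 = 10/3.
For General C: with q = P(C), equating T's and B's payoffs gives −q + 4 = 8q − 2 ⇒ q = 2/3.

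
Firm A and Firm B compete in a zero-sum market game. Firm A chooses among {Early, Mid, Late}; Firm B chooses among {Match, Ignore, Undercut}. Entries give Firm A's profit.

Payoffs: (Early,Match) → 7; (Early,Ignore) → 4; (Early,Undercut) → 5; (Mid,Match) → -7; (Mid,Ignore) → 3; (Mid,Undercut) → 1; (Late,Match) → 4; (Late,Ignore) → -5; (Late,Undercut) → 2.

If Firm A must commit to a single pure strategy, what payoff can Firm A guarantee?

Row minima: Early → 4, Mid → -7, Late → -5.
The best of these is 4.

4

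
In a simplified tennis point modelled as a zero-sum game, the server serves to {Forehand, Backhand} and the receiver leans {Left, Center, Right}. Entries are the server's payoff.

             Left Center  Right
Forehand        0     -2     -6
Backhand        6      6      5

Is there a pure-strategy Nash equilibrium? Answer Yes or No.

Yes

Row minima: Forehand → -6, Backhand → 5; maximin = 5.
Column maxima: Left → 6, Center → 6, Right → 5; minimax = 5.
maximin = minimax = 5, so a saddle point exists.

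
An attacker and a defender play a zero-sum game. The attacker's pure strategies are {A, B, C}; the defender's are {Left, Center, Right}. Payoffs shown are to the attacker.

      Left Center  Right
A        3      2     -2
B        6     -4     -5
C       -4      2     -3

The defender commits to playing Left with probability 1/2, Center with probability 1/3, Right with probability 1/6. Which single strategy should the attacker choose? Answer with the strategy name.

Expected payoff of A: (1/2)·3 + (1/3)·2 + (1/6)·(-2) = 11/6.
Expected payoff of B: (1/2)·6 + (1/3)·(-4) + (1/6)·(-5) = 5/6.
Expected payoff of C: (1/2)·(-4) + (1/3)·2 + (1/6)·(-3) = -11/6.
The largest is 11/6, so the attacker's best response is A.

A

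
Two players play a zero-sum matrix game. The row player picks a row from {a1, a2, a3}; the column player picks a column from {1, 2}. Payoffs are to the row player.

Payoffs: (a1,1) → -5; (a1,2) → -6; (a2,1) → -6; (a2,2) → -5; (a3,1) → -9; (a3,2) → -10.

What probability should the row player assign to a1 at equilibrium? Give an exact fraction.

Row minima: a1 → -6, a2 → -6, a3 → -10; maximin = -6.
Column maxima: 1 → -5, 2 → -5; minimax = -5.
-6 ≠ -5, so there is no saddle point; optimal play is mixed.
a3 is strictly dominated by a1, so the row player never plays it.
On the remaining 2×2 (a1, a2 vs 1, 2):
Let the row player play a1 with probability p. Expected payoff against 1: (-5)p + (-6)(1−p) = p − 6; against 2: (-6)p + (-5)(1−p) = −p − 5.
Setting these equal: p − 6 = −p − 5 ⇒ 2p = 1 ⇒ p = 1/2, and the value is (1)·(1/2) − 6 = -11/2.
For the column player: with q = P(1), equating a1's and a2's payoffs gives q − 6 = −q − 5 ⇒ q = 1/2.

1/2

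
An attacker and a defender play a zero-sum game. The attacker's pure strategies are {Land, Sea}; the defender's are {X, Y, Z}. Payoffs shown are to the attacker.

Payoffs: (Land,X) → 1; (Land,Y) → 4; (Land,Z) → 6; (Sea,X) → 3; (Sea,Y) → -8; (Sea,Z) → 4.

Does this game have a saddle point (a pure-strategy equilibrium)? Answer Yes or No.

Row minima: Land → 1, Sea → -8; maximin = 1.
Column maxima: X → 3, Y → 4, Z → 6; minimax = 3.
1 ≠ 3, so no pure-strategy equilibrium exists.

No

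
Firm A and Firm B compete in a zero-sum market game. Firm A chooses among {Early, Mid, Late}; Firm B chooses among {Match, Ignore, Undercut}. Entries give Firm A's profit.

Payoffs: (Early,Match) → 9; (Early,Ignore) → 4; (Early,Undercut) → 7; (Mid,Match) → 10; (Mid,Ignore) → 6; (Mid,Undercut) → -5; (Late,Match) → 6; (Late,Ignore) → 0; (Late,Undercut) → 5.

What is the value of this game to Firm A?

31/7

Row minima: Early → 4, Mid → -5, Late → 0; maximin = 4.
Column maxima: Match → 10, Ignore → 6, Undercut → 7; minimax = 6.
4 ≠ 6, so there is no saddle point; optimal play is mixed.
Late is strictly dominated by Early, so Firm A never plays it.
Match is strictly dominated by Ignore (it gives Firm A strictly more in every row), so Firm B never plays it.
On the remaining 2×2 (Early, Mid vs Ignore, Undercut):
Let Firm A play Early with probability p. Expected payoff against Ignore: 4p + 6(1−p) = −2p + 6; against Undercut: 7p + (-5)(1−p) = 12p − 5.
Setting these equal: −2p + 6 = 12p − 5 ⇒ −14p = -11 ⇒ p = 11/14, and the value is (-2)·(11/14) + 6 = 31/7.
For Firm B: with q = P(Ignore), equating Early's and Mid's payoffs gives −3q + 7 = 11q − 5 ⇒ q = 6/7.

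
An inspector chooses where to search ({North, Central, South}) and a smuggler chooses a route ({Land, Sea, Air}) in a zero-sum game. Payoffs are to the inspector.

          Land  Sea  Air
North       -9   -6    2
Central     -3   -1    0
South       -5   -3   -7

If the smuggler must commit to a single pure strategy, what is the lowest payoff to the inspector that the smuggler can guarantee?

-3

Column maxima: Land → -3, Sea → -1, Air → 2.
The smallest of these is -3.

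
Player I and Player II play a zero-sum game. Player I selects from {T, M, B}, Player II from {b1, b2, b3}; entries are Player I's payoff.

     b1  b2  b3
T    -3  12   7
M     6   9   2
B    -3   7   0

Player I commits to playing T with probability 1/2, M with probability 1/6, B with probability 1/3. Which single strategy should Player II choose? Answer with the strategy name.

If Player II plays b1, Player I's expected payoff is (1/2)·(-3) + (1/6)·6 + (1/3)·(-3) = -3/2.
If Player II plays b2, Player I's expected payoff is (1/2)·12 + (1/6)·9 + (1/3)·7 = 59/6.
If Player II plays b3, Player I's expected payoff is (1/2)·7 + (1/6)·2 + (1/3)·0 = 23/6.
Player II minimizes Player I's payoff; the smallest is -3/2, so the best response is b1.

b1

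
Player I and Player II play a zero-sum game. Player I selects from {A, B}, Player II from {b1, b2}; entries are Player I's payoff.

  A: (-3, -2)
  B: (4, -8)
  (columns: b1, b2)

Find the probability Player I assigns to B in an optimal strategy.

Row minima: A → -3, B → -8; maximin = -3.
Column maxima: b1 → 4, b2 → -2; minimax = -2.
-3 ≠ -2, so there is no saddle point; optimal play is mixed.
Let Player I play A with probability p. Expected payoff against b1: (-3)p + 4(1−p) = −7p + 4; against b2: (-2)p + (-8)(1−p) = 6p − 8.
Setting these equal: −7p + 4 = 6p − 8 ⇒ −13p = -12 ⇒ p = 12/13, and the value is (-7)·(12/13) + 4 = -32/13.
For Player II: with q = P(b1), equating A's and B's payoffs gives −q − 2 = 12q − 8 ⇒ q = 6/13.

1/13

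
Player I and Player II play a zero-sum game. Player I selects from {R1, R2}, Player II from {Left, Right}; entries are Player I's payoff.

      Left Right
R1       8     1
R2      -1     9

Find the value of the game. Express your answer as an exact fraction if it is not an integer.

Row minima: R1 → 1, R2 → -1; maximin = 1.
Column maxima: Left → 8, Right → 9; minimax = 8.
1 ≠ 8, so there is no saddle point; optimal play is mixed.
Let Player I play R1 with probability p. Expected payoff against Left: 8p + (-1)(1−p) = 9p − 1; against Right: 1p + 9(1−p) = −8p + 9.
Setting these equal: 9p − 1 = −8p + 9 ⇒ 17p = 10 ⇒ p = 10/17, and the value is (9)·(10/17) − 1 = 73/17.
For Player II: with q = P(Left), equating R1's and R2's payoffs gives 7q + 1 = −10q + 9 ⇒ q = 8/17.

73/17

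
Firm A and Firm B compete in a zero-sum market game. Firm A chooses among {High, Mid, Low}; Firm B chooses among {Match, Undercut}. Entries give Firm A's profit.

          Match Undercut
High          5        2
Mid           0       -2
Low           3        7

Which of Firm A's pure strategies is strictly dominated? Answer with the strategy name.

Mid

High gives a strictly higher payoff than Mid against every column: 5 > 0, 2 > -2.
So Mid is strictly dominated and Firm A never plays it.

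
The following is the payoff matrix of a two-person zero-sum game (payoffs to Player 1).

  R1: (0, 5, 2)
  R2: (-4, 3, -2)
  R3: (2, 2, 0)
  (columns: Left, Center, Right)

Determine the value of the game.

Row minima: R1 → 0, R2 → -4, R3 → 0; maximin = 0.
Column maxima: Left → 2, Center → 5, Right → 2; minimax = 2.
0 ≠ 2, so there is no saddle point; optimal play is mixed.
R2 is strictly dominated by R1, so Player 1 never plays it.
Center is strictly dominated by Right (it gives Player 1 strictly more in every row), so Player 2 never plays it.
On the remaining 2×2 (R1, R3 vs Left, Right):
Let Player 1 play R1 with probability p. Expected payoff against Left: 0p + 2(1−p) = −2p + 2; against Right: 2p + 0(1−p) = 2p.
Setting these equal: −2p + 2 = 2p ⇒ −4p = -2 ⇒ p = 1/2, and the value is (-2)·(1/2) + 2 = 1.
For Player 2: with q = P(Left), equating R1's and R3's payoffs gives −2q + 2 = 2q ⇒ q = 1/2.

1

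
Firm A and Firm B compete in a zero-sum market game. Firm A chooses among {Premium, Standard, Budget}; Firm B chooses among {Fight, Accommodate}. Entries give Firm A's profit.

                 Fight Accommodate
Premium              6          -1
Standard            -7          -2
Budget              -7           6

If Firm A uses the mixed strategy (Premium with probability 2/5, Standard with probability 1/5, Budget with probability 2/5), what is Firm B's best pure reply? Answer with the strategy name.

If Firm B plays Fight, Firm A's expected payoff is (2/5)·6 + (1/5)·(-7) + (2/5)·(-7) = -9/5.
If Firm B plays Accommodate, Firm A's expected payoff is (2/5)·(-1) + (1/5)·(-2) + (2/5)·6 = 8/5.
Firm B minimizes Firm A's payoff; the smallest is -9/5, so the best response is Fight.

Fight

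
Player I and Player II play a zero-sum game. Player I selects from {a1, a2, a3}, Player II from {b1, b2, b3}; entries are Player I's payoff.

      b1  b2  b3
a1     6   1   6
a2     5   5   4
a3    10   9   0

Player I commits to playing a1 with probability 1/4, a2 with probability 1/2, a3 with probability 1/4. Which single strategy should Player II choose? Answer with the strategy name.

b3

If Player II plays b1, Player I's expected payoff is (1/4)·6 + (1/2)·5 + (1/4)·10 = 13/2.
If Player II plays b2, Player I's expected payoff is (1/4)·1 + (1/2)·5 + (1/4)·9 = 5.
If Player II plays b3, Player I's expected payoff is (1/4)·6 + (1/2)·4 + (1/4)·0 = 7/2.
Player II minimizes Player I's payoff; the smallest is 7/2, so the best response is b3.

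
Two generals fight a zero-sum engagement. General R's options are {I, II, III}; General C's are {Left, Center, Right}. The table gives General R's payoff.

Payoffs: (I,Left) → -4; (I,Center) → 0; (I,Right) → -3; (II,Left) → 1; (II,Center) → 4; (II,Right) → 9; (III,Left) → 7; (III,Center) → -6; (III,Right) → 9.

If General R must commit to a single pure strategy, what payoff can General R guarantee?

Row minima: I → -4, II → 1, III → -6.
The best of these is 1.

1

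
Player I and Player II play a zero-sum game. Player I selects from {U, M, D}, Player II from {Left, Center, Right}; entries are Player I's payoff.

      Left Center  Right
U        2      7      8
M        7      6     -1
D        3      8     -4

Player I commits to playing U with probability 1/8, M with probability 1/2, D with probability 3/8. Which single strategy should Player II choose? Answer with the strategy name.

If Player II plays Left, Player I's expected payoff is (1/8)·2 + (1/2)·7 + (3/8)·3 = 39/8.
If Player II plays Center, Player I's expected payoff is (1/8)·7 + (1/2)·6 + (3/8)·8 = 55/8.
If Player II plays Right, Player I's expected payoff is (1/8)·8 + (1/2)·(-1) + (3/8)·(-4) = -1.
Player II minimizes Player I's payoff; the smallest is -1, so the best response is Right.

Right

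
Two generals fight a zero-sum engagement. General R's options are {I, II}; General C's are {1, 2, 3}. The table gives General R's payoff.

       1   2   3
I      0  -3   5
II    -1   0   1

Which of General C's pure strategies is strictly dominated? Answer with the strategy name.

1 holds General R's payoff strictly below 3 in every row: 0 < 5, -1 < 1.
So 3 is strictly dominated for General C.

3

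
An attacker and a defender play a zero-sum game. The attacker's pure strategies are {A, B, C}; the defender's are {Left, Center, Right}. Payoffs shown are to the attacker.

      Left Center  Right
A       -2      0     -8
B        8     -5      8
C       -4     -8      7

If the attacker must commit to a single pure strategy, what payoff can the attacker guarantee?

-5

Row minima: A → -8, B → -5, C → -8.
The best of these is -5.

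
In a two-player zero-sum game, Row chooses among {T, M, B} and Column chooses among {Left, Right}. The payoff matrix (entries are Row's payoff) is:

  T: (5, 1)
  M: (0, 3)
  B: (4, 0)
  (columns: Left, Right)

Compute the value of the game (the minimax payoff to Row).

15/7

Row minima: T → 1, M → 0, B → 0; maximin = 1.
Column maxima: Left → 5, Right → 3; minimax = 3.
1 ≠ 3, so there is no saddle point; optimal play is mixed.
B is strictly dominated by T, so Row never plays it.
On the remaining 2×2 (T, M vs Left, Right):
Let Row play T with probability p. Expected payoff against Left: 5p + 0(1−p) = 5p; against Right: 1p + 3(1−p) = −2p + 3.
Setting these equal: 5p = −2p + 3 ⇒ 7p = 3 ⇒ p = 3/7, and the value is (5)·(3/7) = 15/7.
For Column: with q = P(Left), equating T's and M's payoffs gives 4q + 1 = −3q + 3 ⇒ q = 2/7.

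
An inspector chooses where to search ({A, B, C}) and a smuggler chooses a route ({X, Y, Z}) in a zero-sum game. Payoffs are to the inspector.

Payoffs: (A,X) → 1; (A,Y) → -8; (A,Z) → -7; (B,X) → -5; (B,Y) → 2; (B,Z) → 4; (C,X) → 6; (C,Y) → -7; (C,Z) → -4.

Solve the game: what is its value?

Row minima: A → -8, B → -5, C → -7; maximin = -5.
Column maxima: X → 6, Y → 2, Z → 4; minimax = 2.
-5 ≠ 2, so there is no saddle point; optimal play is mixed.
A is strictly dominated by C, so the inspector never plays it.
Z is strictly dominated by Y (it gives the inspector strictly more in every row), so the smuggler never plays it.
On the remaining 2×2 (B, C vs X, Y):
Let the inspector play B with probability p. Expected payoff against X: (-5)p + 6(1−p) = −11p + 6; against Y: 2p + (-7)(1−p) = 9p − 7.
Setting these equal: −11p + 6 = 9p − 7 ⇒ −20p = -13 ⇒ p = 13/20, and the value is (-11)·(13/20) + 6 = -23/20.
For the smuggler: with q = P(X), equating B's and C's payoffs gives −7q + 2 = 13q − 7 ⇒ q = 9/20.

-23/20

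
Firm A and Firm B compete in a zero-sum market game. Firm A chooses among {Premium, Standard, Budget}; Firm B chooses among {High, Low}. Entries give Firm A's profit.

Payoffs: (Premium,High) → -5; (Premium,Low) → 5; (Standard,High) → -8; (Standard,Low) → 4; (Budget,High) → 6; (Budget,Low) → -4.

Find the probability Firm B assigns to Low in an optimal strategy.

Row minima: Premium → -5, Standard → -8, Budget → -4; maximin = -4.
Column maxima: High → 6, Low → 5; minimax = 5.
-4 ≠ 5, so there is no saddle point; optimal play is mixed.
Standard is strictly dominated by Premium, so Firm A never plays it.
On the remaining 2×2 (Premium, Budget vs High, Low):
Let Firm A play Premium with probability p. Expected payoff against High: (-5)p + 6(1−p) = −11p + 6; against Low: 5p + (-4)(1−p) = 9p − 4.
Setting these equal: −11p + 6 = 9p − 4 ⇒ −20p = -10 ⇒ p = 1/2, and the value is (-11)·(1/2) + 6 = 1/2.
For Firm B: with q = P(High), equating Premium's and Budget's payoffs gives −10q + 5 = 10q − 4 ⇒ q = 9/20.

11/20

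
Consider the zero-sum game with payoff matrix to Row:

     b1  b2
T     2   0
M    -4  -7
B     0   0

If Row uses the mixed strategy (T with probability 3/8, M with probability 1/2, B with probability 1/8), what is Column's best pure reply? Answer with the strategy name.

If Column plays b1, Row's expected payoff is (3/8)·2 + (1/2)·(-4) + (1/8)·0 = -5/4.
If Column plays b2, Row's expected payoff is (3/8)·0 + (1/2)·(-7) + (1/8)·0 = -7/2.
Column minimizes Row's payoff; the smallest is -7/2, so the best response is b2.

b2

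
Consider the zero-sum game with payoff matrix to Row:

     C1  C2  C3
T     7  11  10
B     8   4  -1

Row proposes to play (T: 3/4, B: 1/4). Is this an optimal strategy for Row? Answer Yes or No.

Yes

Against C1 this mix gives (3/4)·7 + (1/4)·8 = 29/4.
Against C2 this mix gives (3/4)·11 + (1/4)·4 = 37/4.
Against C3 this mix gives (3/4)·10 + (1/4)·(-1) = 29/4.
All of Column's active replies (C1, C3) yield 29/4, and no column does worse for Row. The mix makes Column indifferent and guarantees 29/4, so it is optimal.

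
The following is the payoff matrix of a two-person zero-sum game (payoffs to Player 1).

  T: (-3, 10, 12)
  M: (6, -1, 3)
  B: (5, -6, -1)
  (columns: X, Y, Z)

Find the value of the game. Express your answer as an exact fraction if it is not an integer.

Row minima: T → -3, M → -1, B → -6; maximin = -1.
Column maxima: X → 6, Y → 10, Z → 12; minimax = 6.
-1 ≠ 6, so there is no saddle point; optimal play is mixed.
B is strictly dominated by M, so Player 1 never plays it.
Z is strictly dominated by Y (it gives Player 1 strictly more in every row), so Player 2 never plays it.
On the remaining 2×2 (T, M vs X, Y):
Let Player 1 play T with probability p. Expected payoff against X: (-3)p + 6(1−p) = −9p + 6; against Y: 10p + (-1)(1−p) = 11p − 1.
Setting these equal: −9p + 6 = 11p − 1 ⇒ −20p = -7 ⇒ p = 7/20, and the value is (-9)·(7/20) + 6 = 57/20.
For Player 2: with q = P(X), equating T's and M's payoffs gives −13q + 10 = 7q − 1 ⇒ q = 11/20.

57/20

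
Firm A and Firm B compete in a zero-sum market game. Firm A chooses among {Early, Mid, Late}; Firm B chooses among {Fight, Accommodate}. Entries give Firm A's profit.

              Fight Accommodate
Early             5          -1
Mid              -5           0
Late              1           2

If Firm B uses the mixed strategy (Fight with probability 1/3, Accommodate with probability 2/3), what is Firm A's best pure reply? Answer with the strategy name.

Late

Expected payoff of Early: (1/3)·5 + (2/3)·(-1) = 1.
Expected payoff of Mid: (1/3)·(-5) + (2/3)·0 = -5/3.
Expected payoff of Late: (1/3)·1 + (2/3)·2 = 5/3.
The largest is 5/3, so Firm A's best response is Late.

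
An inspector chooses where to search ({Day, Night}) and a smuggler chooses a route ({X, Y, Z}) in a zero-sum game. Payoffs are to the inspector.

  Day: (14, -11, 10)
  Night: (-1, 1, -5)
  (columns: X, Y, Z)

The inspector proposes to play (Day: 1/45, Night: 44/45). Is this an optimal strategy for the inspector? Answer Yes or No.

No

Against X this mix gives (1/45)·14 + (44/45)·(-1) = -2/3.
Against Y this mix gives (1/45)·(-11) + (44/45)·1 = 11/15.
Against Z this mix gives (1/45)·10 + (44/45)·(-5) = -14/3.
The smuggler will play Z, holding the inspector to -14/3. Shifting weight toward the row that does better against Z would raise this floor (the equalizing mix achieves -5/3 against both Z and Y), so the proposed strategy is not optimal.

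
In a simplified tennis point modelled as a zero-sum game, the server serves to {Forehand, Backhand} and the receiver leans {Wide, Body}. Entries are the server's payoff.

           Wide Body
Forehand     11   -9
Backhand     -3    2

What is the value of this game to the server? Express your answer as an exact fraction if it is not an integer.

Row minima: Forehand → -9, Backhand → -3; maximin = -3.
Column maxima: Wide → 11, Body → 2; minimax = 2.
-3 ≠ 2, so there is no saddle point; optimal play is mixed.
Let the server play Forehand with probability p. Expected payoff against Wide: 11p + (-3)(1−p) = 14p − 3; against Body: (-9)p + 2(1−p) = −11p + 2.
Setting these equal: 14p − 3 = −11p + 2 ⇒ 25p = 5 ⇒ p = 1/5, and the value is (14)·(1/5) − 3 = -1/5.
For the receiver: with q = P(Wide), equating Forehand's and Backhand's payoffs gives 20q − 9 = −5q + 2 ⇒ q = 11/25.

-1/5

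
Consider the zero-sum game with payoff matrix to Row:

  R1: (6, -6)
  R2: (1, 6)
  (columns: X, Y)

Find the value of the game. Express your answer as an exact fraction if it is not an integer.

42/17

Row minima: R1 → -6, R2 → 1; maximin = 1.
Column maxima: X → 6, Y → 6; minimax = 6.
1 ≠ 6, so there is no saddle point; optimal play is mixed.
Let Row play R1 with probability p. Expected payoff against X: 6p + 1(1−p) = 5p + 1; against Y: (-6)p + 6(1−p) = −12p + 6.
Setting these equal: 5p + 1 = −12p + 6 ⇒ 17p = 5 ⇒ p = 5/17, and the value is (5)·(5/17) + 1 = 42/17.
For Column: with q = P(X), equating R1's and R2's payoffs gives 12q − 6 = −5q + 6 ⇒ q = 12/17.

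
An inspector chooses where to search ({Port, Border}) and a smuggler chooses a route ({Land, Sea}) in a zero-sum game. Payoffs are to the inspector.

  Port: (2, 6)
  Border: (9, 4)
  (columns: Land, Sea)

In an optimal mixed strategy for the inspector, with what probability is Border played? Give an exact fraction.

Row minima: Port → 2, Border → 4; maximin = 4.
Column maxima: Land → 9, Sea → 6; minimax = 6.
4 ≠ 6, so there is no saddle point; optimal play is mixed.
Let the inspector play Port with probability p. Expected payoff against Land: 2p + 9(1−p) = −7p + 9; against Sea: 6p + 4(1−p) = 2p + 4.
Setting these equal: −7p + 9 = 2p + 4 ⇒ −9p = -5 ⇒ p = 5/9, and the value is (-7)·(5/9) + 9 = 46/9.
For the smuggler: with q = P(Land), equating Port's and Border's payoffs gives −4q + 6 = 5q + 4 ⇒ q = 2/9.

4/9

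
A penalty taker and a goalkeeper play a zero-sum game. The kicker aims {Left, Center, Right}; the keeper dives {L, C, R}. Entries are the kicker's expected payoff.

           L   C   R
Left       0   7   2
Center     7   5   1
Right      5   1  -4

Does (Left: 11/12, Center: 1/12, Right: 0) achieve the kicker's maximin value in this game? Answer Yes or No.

No

Against L this mix gives (11/12)·0 + (1/12)·7 = 7/12.
Against C this mix gives (11/12)·7 + (1/12)·5 = 41/6.
Against R this mix gives (11/12)·2 + (1/12)·1 = 23/12.
The keeper will play L, holding the kicker to 7/12. Shifting weight toward the row that does better against L would raise this floor (the equalizing mix achieves 7/4 against both L and R), so the proposed strategy is not optimal.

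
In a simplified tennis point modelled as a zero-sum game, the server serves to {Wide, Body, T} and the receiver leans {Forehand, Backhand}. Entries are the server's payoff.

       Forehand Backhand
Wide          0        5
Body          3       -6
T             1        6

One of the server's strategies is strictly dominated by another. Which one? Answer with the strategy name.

Wide

T gives a strictly higher payoff than Wide against every column: 1 > 0, 6 > 5.
So Wide is strictly dominated and the server never plays it.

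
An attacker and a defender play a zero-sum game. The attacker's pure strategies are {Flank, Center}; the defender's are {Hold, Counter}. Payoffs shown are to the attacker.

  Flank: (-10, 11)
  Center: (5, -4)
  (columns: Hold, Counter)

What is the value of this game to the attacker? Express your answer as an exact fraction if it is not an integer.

1/2

Row minima: Flank → -10, Center → -4; maximin = -4.
Column maxima: Hold → 5, Counter → 11; minimax = 5.
-4 ≠ 5, so there is no saddle point; optimal play is mixed.
Let the attacker play Flank with probability p. Expected payoff against Hold: (-10)p + 5(1−p) = −15p + 5; against Counter: 11p + (-4)(1−p) = 15p − 4.
Setting these equal: −15p + 5 = 15p − 4 ⇒ −30p = -9 ⇒ p = 3/10, and the value is (-15)·(3/10) + 5 = 1/2.
For the defender: with q = P(Hold), equating Flank's and Center's payoffs gives −21q + 11 = 9q − 4 ⇒ q = 1/2.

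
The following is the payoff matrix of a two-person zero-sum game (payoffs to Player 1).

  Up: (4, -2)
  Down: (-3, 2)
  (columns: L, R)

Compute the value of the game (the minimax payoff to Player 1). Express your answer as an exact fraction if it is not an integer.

2/11

Row minima: Up → -2, Down → -3; maximin = -2.
Column maxima: L → 4, R → 2; minimax = 2.
-2 ≠ 2, so there is no saddle point; optimal play is mixed.
Let Player 1 play Up with probability p. Expected payoff against L: 4p + (-3)(1−p) = 7p − 3; against R: (-2)p + 2(1−p) = −4p + 2.
Setting these equal: 7p − 3 = −4p + 2 ⇒ 11p = 5 ⇒ p = 5/11, and the value is (7)·(5/11) − 3 = 2/11.
For Player 2: with q = P(L), equating Up's and Down's payoffs gives 6q − 2 = −5q + 2 ⇒ q = 4/11.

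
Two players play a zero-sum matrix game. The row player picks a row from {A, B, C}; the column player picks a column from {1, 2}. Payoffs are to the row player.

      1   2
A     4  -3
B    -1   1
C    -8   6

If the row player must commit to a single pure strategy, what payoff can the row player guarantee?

-1

Row minima: A → -3, B → -1, C → -8.
The best of these is -1.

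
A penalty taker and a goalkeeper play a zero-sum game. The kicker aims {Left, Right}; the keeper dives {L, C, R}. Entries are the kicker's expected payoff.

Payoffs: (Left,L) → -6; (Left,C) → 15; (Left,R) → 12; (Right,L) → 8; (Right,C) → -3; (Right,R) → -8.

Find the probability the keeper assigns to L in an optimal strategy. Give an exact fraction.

10/17

Row minima: Left → -6, Right → -8; maximin = -6.
Column maxima: L → 8, C → 15, R → 12; minimax = 8.
-6 ≠ 8, so there is no saddle point; optimal play is mixed.
C is strictly dominated by R (it gives the kicker strictly more in every row), so the keeper never plays it.
On the remaining 2×2 (Left, Right vs L, R):
Let the kicker play Left with probability p. Expected payoff against L: (-6)p + 8(1−p) = −14p + 8; against R: 12p + (-8)(1−p) = 20p − 8.
Setting these equal: −14p + 8 = 20p − 8 ⇒ −34p = -16 ⇒ p = 8/17, and the value is (-14)·(8/17) + 8 = 24/17.
For the keeper: with q = P(L), equating Left's and Right's payoffs gives −18q + 12 = 16q − 8 ⇒ q = 10/17.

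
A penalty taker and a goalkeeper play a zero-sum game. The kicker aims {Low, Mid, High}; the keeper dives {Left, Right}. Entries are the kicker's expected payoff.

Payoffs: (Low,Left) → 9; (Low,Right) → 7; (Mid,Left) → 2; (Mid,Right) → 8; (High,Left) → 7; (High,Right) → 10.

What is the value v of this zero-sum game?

Row minima: Low → 7, Mid → 2, High → 7; maximin = 7.
Column maxima: Left → 9, Right → 10; minimax = 9.
7 ≠ 9, so there is no saddle point; optimal play is mixed.
Mid is strictly dominated by High, so the kicker never plays it.
On the remaining 2×2 (Low, High vs Left, Right):
Let the kicker play Low with probability p. Expected payoff against Left: 9p + 7(1−p) = 2p + 7; against Right: 7p + 10(1−p) = −3p + 10.
Setting these equal: 2p + 7 = −3p + 10 ⇒ 5p = 3 ⇒ p = 3/5, and the value is (2)·(3/5) + 7 = 41/5.
For the keeper: with q = P(Left), equating Low's and High's payoffs gives 2q + 7 = −3q + 10 ⇒ q = 3/5.

41/5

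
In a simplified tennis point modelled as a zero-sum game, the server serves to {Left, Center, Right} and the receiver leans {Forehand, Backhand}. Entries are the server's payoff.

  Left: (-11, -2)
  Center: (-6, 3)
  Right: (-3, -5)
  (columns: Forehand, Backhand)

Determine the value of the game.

-39/11

Row minima: Left → -11, Center → -6, Right → -5; maximin = -5.
Column maxima: Forehand → -3, Backhand → 3; minimax = -3.
-5 ≠ -3, so there is no saddle point; optimal play is mixed.
Left is strictly dominated by Center, so the server never plays it.
On the remaining 2×2 (Center, Right vs Forehand, Backhand):
Let the server play Center with probability p. Expected payoff against Forehand: (-6)p + (-3)(1−p) = −3p − 3; against Backhand: 3p + (-5)(1−p) = 8p − 5.
Setting these equal: −3p − 3 = 8p − 5 ⇒ −11p = -2 ⇒ p = 2/11, and the value is (-3)·(2/11) − 3 = -39/11.
For the receiver: with q = P(Forehand), equating Center's and Right's payoffs gives −9q + 3 = 2q − 5 ⇒ q = 8/11.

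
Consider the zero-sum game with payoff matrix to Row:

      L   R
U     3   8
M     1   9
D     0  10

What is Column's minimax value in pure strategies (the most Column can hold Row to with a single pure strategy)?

Column maxima: L → 3, R → 10.
The smallest of these is 3.

3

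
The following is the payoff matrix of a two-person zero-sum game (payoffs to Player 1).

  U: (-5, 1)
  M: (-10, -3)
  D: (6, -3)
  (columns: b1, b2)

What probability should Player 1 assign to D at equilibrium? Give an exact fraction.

Row minima: U → -5, M → -10, D → -3; maximin = -3.
Column maxima: b1 → 6, b2 → 1; minimax = 1.
-3 ≠ 1, so there is no saddle point; optimal play is mixed.
M is strictly dominated by U, so Player 1 never plays it.
On the remaining 2×2 (U, D vs b1, b2):
Let Player 1 play U with probability p. Expected payoff against b1: (-5)p + 6(1−p) = −11p + 6; against b2: 1p + (-3)(1−p) = 4p − 3.
Setting these equal: −11p + 6 = 4p − 3 ⇒ −15p = -9 ⇒ p = 3/5, and the value is (-11)·(3/5) + 6 = -3/5.
For Player 2: with q = P(b1), equating U's and D's payoffs gives −6q + 1 = 9q − 3 ⇒ q = 4/15.

2/5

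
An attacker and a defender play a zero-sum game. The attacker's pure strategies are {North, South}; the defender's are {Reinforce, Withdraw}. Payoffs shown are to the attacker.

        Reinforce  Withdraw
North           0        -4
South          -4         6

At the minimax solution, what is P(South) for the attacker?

Row minima: North → -4, South → -4; maximin = -4.
Column maxima: Reinforce → 0, Withdraw → 6; minimax = 0.
-4 ≠ 0, so there is no saddle point; optimal play is mixed.
Let the attacker play North with probability p. Expected payoff against Reinforce: 0p + (-4)(1−p) = 4p − 4; against Withdraw: (-4)p + 6(1−p) = −10p + 6.
Setting these equal: 4p − 4 = −10p + 6 ⇒ 14p = 10 ⇒ p = 5/7, and the value is (4)·(5/7) − 4 = -8/7.
For the defender: with q = P(Reinforce), equating North's and South's payoffs gives 4q − 4 = −10q + 6 ⇒ q = 5/7.

2/7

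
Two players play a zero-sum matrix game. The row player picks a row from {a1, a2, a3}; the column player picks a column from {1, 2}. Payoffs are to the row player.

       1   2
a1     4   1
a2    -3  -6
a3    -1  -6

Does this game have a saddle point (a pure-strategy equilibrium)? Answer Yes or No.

Row minima: a1 → 1, a2 → -6, a3 → -6; maximin = 1.
Column maxima: 1 → 4, 2 → 1; minimax = 1.
maximin = minimax = 1, so a saddle point exists.

Yes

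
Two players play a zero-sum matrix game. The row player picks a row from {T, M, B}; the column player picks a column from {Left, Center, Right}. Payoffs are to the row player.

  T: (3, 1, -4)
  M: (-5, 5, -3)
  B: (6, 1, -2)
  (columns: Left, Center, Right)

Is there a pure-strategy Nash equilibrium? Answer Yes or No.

Row minima: T → -4, M → -5, B → -2; maximin = -2.
Column maxima: Left → 6, Center → 5, Right → -2; minimax = -2.
maximin = minimax = -2, so a saddle point exists.

Yes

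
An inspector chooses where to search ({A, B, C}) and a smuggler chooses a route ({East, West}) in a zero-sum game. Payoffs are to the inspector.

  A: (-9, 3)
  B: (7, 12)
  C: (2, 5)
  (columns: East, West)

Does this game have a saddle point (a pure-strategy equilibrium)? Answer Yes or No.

Yes

Row minima: A → -9, B → 7, C → 2; maximin = 7.
Column maxima: East → 7, West → 12; minimax = 7.
maximin = minimax = 7, so a saddle point exists.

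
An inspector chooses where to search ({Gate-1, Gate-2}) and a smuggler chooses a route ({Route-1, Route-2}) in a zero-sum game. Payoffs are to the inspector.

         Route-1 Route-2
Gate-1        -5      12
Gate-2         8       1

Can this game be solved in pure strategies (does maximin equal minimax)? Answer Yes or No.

Row minima: Gate-1 → -5, Gate-2 → 1; maximin = 1.
Column maxima: Route-1 → 8, Route-2 → 12; minimax = 8.
1 ≠ 8, so no pure-strategy equilibrium exists.

No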